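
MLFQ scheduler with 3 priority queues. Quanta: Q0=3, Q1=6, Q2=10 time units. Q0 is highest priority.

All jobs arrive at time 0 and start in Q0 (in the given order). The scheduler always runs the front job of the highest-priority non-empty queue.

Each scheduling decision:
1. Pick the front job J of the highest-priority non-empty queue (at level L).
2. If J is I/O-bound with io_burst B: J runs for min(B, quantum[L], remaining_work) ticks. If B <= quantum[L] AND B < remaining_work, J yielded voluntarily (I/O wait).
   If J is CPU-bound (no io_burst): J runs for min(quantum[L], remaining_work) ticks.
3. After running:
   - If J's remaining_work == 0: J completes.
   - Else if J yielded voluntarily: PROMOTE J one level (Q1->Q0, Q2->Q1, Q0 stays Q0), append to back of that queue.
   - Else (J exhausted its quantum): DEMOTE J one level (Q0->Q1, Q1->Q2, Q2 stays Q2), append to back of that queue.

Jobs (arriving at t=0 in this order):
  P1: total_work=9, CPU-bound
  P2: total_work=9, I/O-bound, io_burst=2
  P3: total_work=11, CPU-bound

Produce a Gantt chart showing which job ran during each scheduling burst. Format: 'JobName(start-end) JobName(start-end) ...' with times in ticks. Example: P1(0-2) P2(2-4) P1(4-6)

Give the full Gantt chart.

Answer: P1(0-3) P2(3-5) P3(5-8) P2(8-10) P2(10-12) P2(12-14) P2(14-15) P1(15-21) P3(21-27) P3(27-29)

Derivation:
t=0-3: P1@Q0 runs 3, rem=6, quantum used, demote→Q1. Q0=[P2,P3] Q1=[P1] Q2=[]
t=3-5: P2@Q0 runs 2, rem=7, I/O yield, promote→Q0. Q0=[P3,P2] Q1=[P1] Q2=[]
t=5-8: P3@Q0 runs 3, rem=8, quantum used, demote→Q1. Q0=[P2] Q1=[P1,P3] Q2=[]
t=8-10: P2@Q0 runs 2, rem=5, I/O yield, promote→Q0. Q0=[P2] Q1=[P1,P3] Q2=[]
t=10-12: P2@Q0 runs 2, rem=3, I/O yield, promote→Q0. Q0=[P2] Q1=[P1,P3] Q2=[]
t=12-14: P2@Q0 runs 2, rem=1, I/O yield, promote→Q0. Q0=[P2] Q1=[P1,P3] Q2=[]
t=14-15: P2@Q0 runs 1, rem=0, completes. Q0=[] Q1=[P1,P3] Q2=[]
t=15-21: P1@Q1 runs 6, rem=0, completes. Q0=[] Q1=[P3] Q2=[]
t=21-27: P3@Q1 runs 6, rem=2, quantum used, demote→Q2. Q0=[] Q1=[] Q2=[P3]
t=27-29: P3@Q2 runs 2, rem=0, completes. Q0=[] Q1=[] Q2=[]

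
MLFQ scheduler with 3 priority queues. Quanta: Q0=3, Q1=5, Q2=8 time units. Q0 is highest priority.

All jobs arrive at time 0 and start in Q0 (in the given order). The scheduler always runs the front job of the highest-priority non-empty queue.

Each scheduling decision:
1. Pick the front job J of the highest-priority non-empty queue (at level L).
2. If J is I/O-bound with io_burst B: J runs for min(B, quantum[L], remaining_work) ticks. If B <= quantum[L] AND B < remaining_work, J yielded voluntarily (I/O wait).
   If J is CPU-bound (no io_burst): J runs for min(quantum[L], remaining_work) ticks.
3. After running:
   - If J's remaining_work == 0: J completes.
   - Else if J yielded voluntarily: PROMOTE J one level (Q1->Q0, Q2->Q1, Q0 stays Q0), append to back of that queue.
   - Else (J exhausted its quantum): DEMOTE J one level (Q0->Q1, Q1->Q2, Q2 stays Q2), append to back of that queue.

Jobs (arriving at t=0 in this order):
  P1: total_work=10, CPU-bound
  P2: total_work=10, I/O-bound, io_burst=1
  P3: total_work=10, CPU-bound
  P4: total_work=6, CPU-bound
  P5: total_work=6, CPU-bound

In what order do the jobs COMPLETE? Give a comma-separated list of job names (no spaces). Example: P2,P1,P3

Answer: P2,P4,P5,P1,P3

Derivation:
t=0-3: P1@Q0 runs 3, rem=7, quantum used, demote→Q1. Q0=[P2,P3,P4,P5] Q1=[P1] Q2=[]
t=3-4: P2@Q0 runs 1, rem=9, I/O yield, promote→Q0. Q0=[P3,P4,P5,P2] Q1=[P1] Q2=[]
t=4-7: P3@Q0 runs 3, rem=7, quantum used, demote→Q1. Q0=[P4,P5,P2] Q1=[P1,P3] Q2=[]
t=7-10: P4@Q0 runs 3, rem=3, quantum used, demote→Q1. Q0=[P5,P2] Q1=[P1,P3,P4] Q2=[]
t=10-13: P5@Q0 runs 3, rem=3, quantum used, demote→Q1. Q0=[P2] Q1=[P1,P3,P4,P5] Q2=[]
t=13-14: P2@Q0 runs 1, rem=8, I/O yield, promote→Q0. Q0=[P2] Q1=[P1,P3,P4,P5] Q2=[]
t=14-15: P2@Q0 runs 1, rem=7, I/O yield, promote→Q0. Q0=[P2] Q1=[P1,P3,P4,P5] Q2=[]
t=15-16: P2@Q0 runs 1, rem=6, I/O yield, promote→Q0. Q0=[P2] Q1=[P1,P3,P4,P5] Q2=[]
t=16-17: P2@Q0 runs 1, rem=5, I/O yield, promote→Q0. Q0=[P2] Q1=[P1,P3,P4,P5] Q2=[]
t=17-18: P2@Q0 runs 1, rem=4, I/O yield, promote→Q0. Q0=[P2] Q1=[P1,P3,P4,P5] Q2=[]
t=18-19: P2@Q0 runs 1, rem=3, I/O yield, promote→Q0. Q0=[P2] Q1=[P1,P3,P4,P5] Q2=[]
t=19-20: P2@Q0 runs 1, rem=2, I/O yield, promote→Q0. Q0=[P2] Q1=[P1,P3,P4,P5] Q2=[]
t=20-21: P2@Q0 runs 1, rem=1, I/O yield, promote→Q0. Q0=[P2] Q1=[P1,P3,P4,P5] Q2=[]
t=21-22: P2@Q0 runs 1, rem=0, completes. Q0=[] Q1=[P1,P3,P4,P5] Q2=[]
t=22-27: P1@Q1 runs 5, rem=2, quantum used, demote→Q2. Q0=[] Q1=[P3,P4,P5] Q2=[P1]
t=27-32: P3@Q1 runs 5, rem=2, quantum used, demote→Q2. Q0=[] Q1=[P4,P5] Q2=[P1,P3]
t=32-35: P4@Q1 runs 3, rem=0, completes. Q0=[] Q1=[P5] Q2=[P1,P3]
t=35-38: P5@Q1 runs 3, rem=0, completes. Q0=[] Q1=[] Q2=[P1,P3]
t=38-40: P1@Q2 runs 2, rem=0, completes. Q0=[] Q1=[] Q2=[P3]
t=40-42: P3@Q2 runs 2, rem=0, completes. Q0=[] Q1=[] Q2=[]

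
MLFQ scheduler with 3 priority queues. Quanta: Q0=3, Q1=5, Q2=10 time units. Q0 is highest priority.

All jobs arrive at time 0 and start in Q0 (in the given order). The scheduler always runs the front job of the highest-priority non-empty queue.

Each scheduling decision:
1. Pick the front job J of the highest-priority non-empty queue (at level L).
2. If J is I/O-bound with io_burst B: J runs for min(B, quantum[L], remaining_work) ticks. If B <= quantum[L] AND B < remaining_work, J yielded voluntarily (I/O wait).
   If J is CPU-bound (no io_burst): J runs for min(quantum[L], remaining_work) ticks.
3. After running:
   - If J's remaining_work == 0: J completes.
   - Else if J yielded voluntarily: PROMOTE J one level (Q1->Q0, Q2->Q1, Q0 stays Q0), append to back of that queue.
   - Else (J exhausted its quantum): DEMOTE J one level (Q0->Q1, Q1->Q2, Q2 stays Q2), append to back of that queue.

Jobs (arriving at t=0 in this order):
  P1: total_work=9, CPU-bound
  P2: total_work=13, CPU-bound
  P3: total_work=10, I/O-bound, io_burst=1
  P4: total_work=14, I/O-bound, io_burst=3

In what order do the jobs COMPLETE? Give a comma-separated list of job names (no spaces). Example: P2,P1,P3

Answer: P4,P3,P1,P2

Derivation:
t=0-3: P1@Q0 runs 3, rem=6, quantum used, demote→Q1. Q0=[P2,P3,P4] Q1=[P1] Q2=[]
t=3-6: P2@Q0 runs 3, rem=10, quantum used, demote→Q1. Q0=[P3,P4] Q1=[P1,P2] Q2=[]
t=6-7: P3@Q0 runs 1, rem=9, I/O yield, promote→Q0. Q0=[P4,P3] Q1=[P1,P2] Q2=[]
t=7-10: P4@Q0 runs 3, rem=11, I/O yield, promote→Q0. Q0=[P3,P4] Q1=[P1,P2] Q2=[]
t=10-11: P3@Q0 runs 1, rem=8, I/O yield, promote→Q0. Q0=[P4,P3] Q1=[P1,P2] Q2=[]
t=11-14: P4@Q0 runs 3, rem=8, I/O yield, promote→Q0. Q0=[P3,P4] Q1=[P1,P2] Q2=[]
t=14-15: P3@Q0 runs 1, rem=7, I/O yield, promote→Q0. Q0=[P4,P3] Q1=[P1,P2] Q2=[]
t=15-18: P4@Q0 runs 3, rem=5, I/O yield, promote→Q0. Q0=[P3,P4] Q1=[P1,P2] Q2=[]
t=18-19: P3@Q0 runs 1, rem=6, I/O yield, promote→Q0. Q0=[P4,P3] Q1=[P1,P2] Q2=[]
t=19-22: P4@Q0 runs 3, rem=2, I/O yield, promote→Q0. Q0=[P3,P4] Q1=[P1,P2] Q2=[]
t=22-23: P3@Q0 runs 1, rem=5, I/O yield, promote→Q0. Q0=[P4,P3] Q1=[P1,P2] Q2=[]
t=23-25: P4@Q0 runs 2, rem=0, completes. Q0=[P3] Q1=[P1,P2] Q2=[]
t=25-26: P3@Q0 runs 1, rem=4, I/O yield, promote→Q0. Q0=[P3] Q1=[P1,P2] Q2=[]
t=26-27: P3@Q0 runs 1, rem=3, I/O yield, promote→Q0. Q0=[P3] Q1=[P1,P2] Q2=[]
t=27-28: P3@Q0 runs 1, rem=2, I/O yield, promote→Q0. Q0=[P3] Q1=[P1,P2] Q2=[]
t=28-29: P3@Q0 runs 1, rem=1, I/O yield, promote→Q0. Q0=[P3] Q1=[P1,P2] Q2=[]
t=29-30: P3@Q0 runs 1, rem=0, completes. Q0=[] Q1=[P1,P2] Q2=[]
t=30-35: P1@Q1 runs 5, rem=1, quantum used, demote→Q2. Q0=[] Q1=[P2] Q2=[P1]
t=35-40: P2@Q1 runs 5, rem=5, quantum used, demote→Q2. Q0=[] Q1=[] Q2=[P1,P2]
t=40-41: P1@Q2 runs 1, rem=0, completes. Q0=[] Q1=[] Q2=[P2]
t=41-46: P2@Q2 runs 5, rem=0, completes. Q0=[] Q1=[] Q2=[]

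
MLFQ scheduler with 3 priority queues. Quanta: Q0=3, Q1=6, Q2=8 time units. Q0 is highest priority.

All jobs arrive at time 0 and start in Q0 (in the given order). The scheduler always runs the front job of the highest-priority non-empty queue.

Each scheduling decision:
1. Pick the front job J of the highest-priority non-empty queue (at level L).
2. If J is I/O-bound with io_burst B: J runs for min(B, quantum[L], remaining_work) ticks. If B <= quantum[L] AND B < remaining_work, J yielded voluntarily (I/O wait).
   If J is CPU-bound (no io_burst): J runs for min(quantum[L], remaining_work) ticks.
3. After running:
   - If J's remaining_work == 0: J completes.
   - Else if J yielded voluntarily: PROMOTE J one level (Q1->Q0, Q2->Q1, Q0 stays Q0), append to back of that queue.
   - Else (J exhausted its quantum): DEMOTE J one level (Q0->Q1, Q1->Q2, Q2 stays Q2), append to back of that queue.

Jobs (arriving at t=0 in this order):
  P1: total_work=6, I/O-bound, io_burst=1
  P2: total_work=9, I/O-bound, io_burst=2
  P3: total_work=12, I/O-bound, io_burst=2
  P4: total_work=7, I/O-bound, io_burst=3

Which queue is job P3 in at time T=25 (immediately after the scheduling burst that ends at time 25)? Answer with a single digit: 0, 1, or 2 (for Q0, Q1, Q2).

Answer: 0

Derivation:
t=0-1: P1@Q0 runs 1, rem=5, I/O yield, promote→Q0. Q0=[P2,P3,P4,P1] Q1=[] Q2=[]
t=1-3: P2@Q0 runs 2, rem=7, I/O yield, promote→Q0. Q0=[P3,P4,P1,P2] Q1=[] Q2=[]
t=3-5: P3@Q0 runs 2, rem=10, I/O yield, promote→Q0. Q0=[P4,P1,P2,P3] Q1=[] Q2=[]
t=5-8: P4@Q0 runs 3, rem=4, I/O yield, promote→Q0. Q0=[P1,P2,P3,P4] Q1=[] Q2=[]
t=8-9: P1@Q0 runs 1, rem=4, I/O yield, promote→Q0. Q0=[P2,P3,P4,P1] Q1=[] Q2=[]
t=9-11: P2@Q0 runs 2, rem=5, I/O yield, promote→Q0. Q0=[P3,P4,P1,P2] Q1=[] Q2=[]
t=11-13: P3@Q0 runs 2, rem=8, I/O yield, promote→Q0. Q0=[P4,P1,P2,P3] Q1=[] Q2=[]
t=13-16: P4@Q0 runs 3, rem=1, I/O yield, promote→Q0. Q0=[P1,P2,P3,P4] Q1=[] Q2=[]
t=16-17: P1@Q0 runs 1, rem=3, I/O yield, promote→Q0. Q0=[P2,P3,P4,P1] Q1=[] Q2=[]
t=17-19: P2@Q0 runs 2, rem=3, I/O yield, promote→Q0. Q0=[P3,P4,P1,P2] Q1=[] Q2=[]
t=19-21: P3@Q0 runs 2, rem=6, I/O yield, promote→Q0. Q0=[P4,P1,P2,P3] Q1=[] Q2=[]
t=21-22: P4@Q0 runs 1, rem=0, completes. Q0=[P1,P2,P3] Q1=[] Q2=[]
t=22-23: P1@Q0 runs 1, rem=2, I/O yield, promote→Q0. Q0=[P2,P3,P1] Q1=[] Q2=[]
t=23-25: P2@Q0 runs 2, rem=1, I/O yield, promote→Q0. Q0=[P3,P1,P2] Q1=[] Q2=[]
t=25-27: P3@Q0 runs 2, rem=4, I/O yield, promote→Q0. Q0=[P1,P2,P3] Q1=[] Q2=[]
t=27-28: P1@Q0 runs 1, rem=1, I/O yield, promote→Q0. Q0=[P2,P3,P1] Q1=[] Q2=[]
t=28-29: P2@Q0 runs 1, rem=0, completes. Q0=[P3,P1] Q1=[] Q2=[]
t=29-31: P3@Q0 runs 2, rem=2, I/O yield, promote→Q0. Q0=[P1,P3] Q1=[] Q2=[]
t=31-32: P1@Q0 runs 1, rem=0, completes. Q0=[P3] Q1=[] Q2=[]
t=32-34: P3@Q0 runs 2, rem=0, completes. Q0=[] Q1=[] Q2=[]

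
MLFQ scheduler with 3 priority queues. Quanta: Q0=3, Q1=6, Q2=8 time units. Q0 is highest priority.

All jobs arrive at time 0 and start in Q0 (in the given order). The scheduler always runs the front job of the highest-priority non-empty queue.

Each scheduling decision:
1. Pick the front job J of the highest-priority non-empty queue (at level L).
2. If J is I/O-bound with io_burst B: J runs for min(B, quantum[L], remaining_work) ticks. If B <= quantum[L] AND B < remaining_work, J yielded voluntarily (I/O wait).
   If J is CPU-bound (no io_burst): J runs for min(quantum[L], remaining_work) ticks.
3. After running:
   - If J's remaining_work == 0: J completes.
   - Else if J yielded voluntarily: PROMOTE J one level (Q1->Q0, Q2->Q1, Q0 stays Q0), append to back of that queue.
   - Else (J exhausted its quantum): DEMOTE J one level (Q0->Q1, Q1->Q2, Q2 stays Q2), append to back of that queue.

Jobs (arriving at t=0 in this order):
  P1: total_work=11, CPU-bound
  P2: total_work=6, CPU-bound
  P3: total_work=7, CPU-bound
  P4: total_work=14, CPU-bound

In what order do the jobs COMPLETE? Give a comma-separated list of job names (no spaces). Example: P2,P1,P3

t=0-3: P1@Q0 runs 3, rem=8, quantum used, demote→Q1. Q0=[P2,P3,P4] Q1=[P1] Q2=[]
t=3-6: P2@Q0 runs 3, rem=3, quantum used, demote→Q1. Q0=[P3,P4] Q1=[P1,P2] Q2=[]
t=6-9: P3@Q0 runs 3, rem=4, quantum used, demote→Q1. Q0=[P4] Q1=[P1,P2,P3] Q2=[]
t=9-12: P4@Q0 runs 3, rem=11, quantum used, demote→Q1. Q0=[] Q1=[P1,P2,P3,P4] Q2=[]
t=12-18: P1@Q1 runs 6, rem=2, quantum used, demote→Q2. Q0=[] Q1=[P2,P3,P4] Q2=[P1]
t=18-21: P2@Q1 runs 3, rem=0, completes. Q0=[] Q1=[P3,P4] Q2=[P1]
t=21-25: P3@Q1 runs 4, rem=0, completes. Q0=[] Q1=[P4] Q2=[P1]
t=25-31: P4@Q1 runs 6, rem=5, quantum used, demote→Q2. Q0=[] Q1=[] Q2=[P1,P4]
t=31-33: P1@Q2 runs 2, rem=0, completes. Q0=[] Q1=[] Q2=[P4]
t=33-38: P4@Q2 runs 5, rem=0, completes. Q0=[] Q1=[] Q2=[]

Answer: P2,P3,P1,P4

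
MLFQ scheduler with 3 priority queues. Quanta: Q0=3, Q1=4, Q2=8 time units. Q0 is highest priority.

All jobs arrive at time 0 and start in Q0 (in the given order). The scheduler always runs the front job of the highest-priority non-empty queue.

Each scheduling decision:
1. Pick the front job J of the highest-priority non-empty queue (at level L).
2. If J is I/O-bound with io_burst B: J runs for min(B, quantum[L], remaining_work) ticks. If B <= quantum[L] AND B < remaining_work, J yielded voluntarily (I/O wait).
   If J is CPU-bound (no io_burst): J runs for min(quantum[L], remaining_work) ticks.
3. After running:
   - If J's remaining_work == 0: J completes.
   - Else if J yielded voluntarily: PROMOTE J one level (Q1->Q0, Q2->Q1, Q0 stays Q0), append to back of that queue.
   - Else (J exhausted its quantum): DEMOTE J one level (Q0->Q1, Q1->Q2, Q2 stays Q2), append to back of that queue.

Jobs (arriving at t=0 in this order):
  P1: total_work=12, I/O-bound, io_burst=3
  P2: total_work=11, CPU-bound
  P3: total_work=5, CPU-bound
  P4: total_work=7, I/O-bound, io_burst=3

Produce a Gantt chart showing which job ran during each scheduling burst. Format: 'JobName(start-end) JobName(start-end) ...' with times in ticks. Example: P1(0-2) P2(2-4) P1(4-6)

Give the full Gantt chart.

Answer: P1(0-3) P2(3-6) P3(6-9) P4(9-12) P1(12-15) P4(15-18) P1(18-21) P4(21-22) P1(22-25) P2(25-29) P3(29-31) P2(31-35)

Derivation:
t=0-3: P1@Q0 runs 3, rem=9, I/O yield, promote→Q0. Q0=[P2,P3,P4,P1] Q1=[] Q2=[]
t=3-6: P2@Q0 runs 3, rem=8, quantum used, demote→Q1. Q0=[P3,P4,P1] Q1=[P2] Q2=[]
t=6-9: P3@Q0 runs 3, rem=2, quantum used, demote→Q1. Q0=[P4,P1] Q1=[P2,P3] Q2=[]
t=9-12: P4@Q0 runs 3, rem=4, I/O yield, promote→Q0. Q0=[P1,P4] Q1=[P2,P3] Q2=[]
t=12-15: P1@Q0 runs 3, rem=6, I/O yield, promote→Q0. Q0=[P4,P1] Q1=[P2,P3] Q2=[]
t=15-18: P4@Q0 runs 3, rem=1, I/O yield, promote→Q0. Q0=[P1,P4] Q1=[P2,P3] Q2=[]
t=18-21: P1@Q0 runs 3, rem=3, I/O yield, promote→Q0. Q0=[P4,P1] Q1=[P2,P3] Q2=[]
t=21-22: P4@Q0 runs 1, rem=0, completes. Q0=[P1] Q1=[P2,P3] Q2=[]
t=22-25: P1@Q0 runs 3, rem=0, completes. Q0=[] Q1=[P2,P3] Q2=[]
t=25-29: P2@Q1 runs 4, rem=4, quantum used, demote→Q2. Q0=[] Q1=[P3] Q2=[P2]
t=29-31: P3@Q1 runs 2, rem=0, completes. Q0=[] Q1=[] Q2=[P2]
t=31-35: P2@Q2 runs 4, rem=0, completes. Q0=[] Q1=[] Q2=[]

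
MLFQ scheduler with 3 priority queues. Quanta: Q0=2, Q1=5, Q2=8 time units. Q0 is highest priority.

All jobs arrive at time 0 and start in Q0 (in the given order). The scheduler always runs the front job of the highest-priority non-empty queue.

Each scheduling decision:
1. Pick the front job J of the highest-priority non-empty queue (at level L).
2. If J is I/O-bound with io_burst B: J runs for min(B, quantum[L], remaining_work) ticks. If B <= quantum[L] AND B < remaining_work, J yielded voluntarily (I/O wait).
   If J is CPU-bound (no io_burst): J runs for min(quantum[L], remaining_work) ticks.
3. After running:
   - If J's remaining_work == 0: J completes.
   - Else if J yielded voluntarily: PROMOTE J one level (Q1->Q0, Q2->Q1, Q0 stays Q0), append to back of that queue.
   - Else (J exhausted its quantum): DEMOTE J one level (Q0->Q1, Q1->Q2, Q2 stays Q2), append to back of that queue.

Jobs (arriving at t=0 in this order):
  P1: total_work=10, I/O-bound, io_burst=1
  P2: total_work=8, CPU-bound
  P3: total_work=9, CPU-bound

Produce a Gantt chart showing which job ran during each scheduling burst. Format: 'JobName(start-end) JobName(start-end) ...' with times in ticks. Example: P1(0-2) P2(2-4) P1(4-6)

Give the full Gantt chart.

Answer: P1(0-1) P2(1-3) P3(3-5) P1(5-6) P1(6-7) P1(7-8) P1(8-9) P1(9-10) P1(10-11) P1(11-12) P1(12-13) P1(13-14) P2(14-19) P3(19-24) P2(24-25) P3(25-27)

Derivation:
t=0-1: P1@Q0 runs 1, rem=9, I/O yield, promote→Q0. Q0=[P2,P3,P1] Q1=[] Q2=[]
t=1-3: P2@Q0 runs 2, rem=6, quantum used, demote→Q1. Q0=[P3,P1] Q1=[P2] Q2=[]
t=3-5: P3@Q0 runs 2, rem=7, quantum used, demote→Q1. Q0=[P1] Q1=[P2,P3] Q2=[]
t=5-6: P1@Q0 runs 1, rem=8, I/O yield, promote→Q0. Q0=[P1] Q1=[P2,P3] Q2=[]
t=6-7: P1@Q0 runs 1, rem=7, I/O yield, promote→Q0. Q0=[P1] Q1=[P2,P3] Q2=[]
t=7-8: P1@Q0 runs 1, rem=6, I/O yield, promote→Q0. Q0=[P1] Q1=[P2,P3] Q2=[]
t=8-9: P1@Q0 runs 1, rem=5, I/O yield, promote→Q0. Q0=[P1] Q1=[P2,P3] Q2=[]
t=9-10: P1@Q0 runs 1, rem=4, I/O yield, promote→Q0. Q0=[P1] Q1=[P2,P3] Q2=[]
t=10-11: P1@Q0 runs 1, rem=3, I/O yield, promote→Q0. Q0=[P1] Q1=[P2,P3] Q2=[]
t=11-12: P1@Q0 runs 1, rem=2, I/O yield, promote→Q0. Q0=[P1] Q1=[P2,P3] Q2=[]
t=12-13: P1@Q0 runs 1, rem=1, I/O yield, promote→Q0. Q0=[P1] Q1=[P2,P3] Q2=[]
t=13-14: P1@Q0 runs 1, rem=0, completes. Q0=[] Q1=[P2,P3] Q2=[]
t=14-19: P2@Q1 runs 5, rem=1, quantum used, demote→Q2. Q0=[] Q1=[P3] Q2=[P2]
t=19-24: P3@Q1 runs 5, rem=2, quantum used, demote→Q2. Q0=[] Q1=[] Q2=[P2,P3]
t=24-25: P2@Q2 runs 1, rem=0, completes. Q0=[] Q1=[] Q2=[P3]
t=25-27: P3@Q2 runs 2, rem=0, completes. Q0=[] Q1=[] Q2=[]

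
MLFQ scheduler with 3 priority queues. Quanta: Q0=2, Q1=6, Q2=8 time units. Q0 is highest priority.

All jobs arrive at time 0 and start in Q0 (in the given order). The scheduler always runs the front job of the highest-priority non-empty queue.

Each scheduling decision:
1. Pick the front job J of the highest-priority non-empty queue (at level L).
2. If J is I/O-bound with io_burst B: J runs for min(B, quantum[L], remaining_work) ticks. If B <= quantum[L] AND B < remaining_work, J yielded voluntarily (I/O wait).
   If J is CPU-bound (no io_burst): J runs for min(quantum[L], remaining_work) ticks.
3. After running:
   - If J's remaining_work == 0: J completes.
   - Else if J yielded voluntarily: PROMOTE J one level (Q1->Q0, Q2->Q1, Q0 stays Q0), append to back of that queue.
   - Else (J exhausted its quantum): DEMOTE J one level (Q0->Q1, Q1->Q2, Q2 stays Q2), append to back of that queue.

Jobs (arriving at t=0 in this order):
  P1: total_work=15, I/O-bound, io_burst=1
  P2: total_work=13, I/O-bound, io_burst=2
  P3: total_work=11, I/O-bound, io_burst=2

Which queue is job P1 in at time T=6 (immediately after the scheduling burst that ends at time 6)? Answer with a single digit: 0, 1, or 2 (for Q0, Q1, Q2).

t=0-1: P1@Q0 runs 1, rem=14, I/O yield, promote→Q0. Q0=[P2,P3,P1] Q1=[] Q2=[]
t=1-3: P2@Q0 runs 2, rem=11, I/O yield, promote→Q0. Q0=[P3,P1,P2] Q1=[] Q2=[]
t=3-5: P3@Q0 runs 2, rem=9, I/O yield, promote→Q0. Q0=[P1,P2,P3] Q1=[] Q2=[]
t=5-6: P1@Q0 runs 1, rem=13, I/O yield, promote→Q0. Q0=[P2,P3,P1] Q1=[] Q2=[]
t=6-8: P2@Q0 runs 2, rem=9, I/O yield, promote→Q0. Q0=[P3,P1,P2] Q1=[] Q2=[]
t=8-10: P3@Q0 runs 2, rem=7, I/O yield, promote→Q0. Q0=[P1,P2,P3] Q1=[] Q2=[]
t=10-11: P1@Q0 runs 1, rem=12, I/O yield, promote→Q0. Q0=[P2,P3,P1] Q1=[] Q2=[]
t=11-13: P2@Q0 runs 2, rem=7, I/O yield, promote→Q0. Q0=[P3,P1,P2] Q1=[] Q2=[]
t=13-15: P3@Q0 runs 2, rem=5, I/O yield, promote→Q0. Q0=[P1,P2,P3] Q1=[] Q2=[]
t=15-16: P1@Q0 runs 1, rem=11, I/O yield, promote→Q0. Q0=[P2,P3,P1] Q1=[] Q2=[]
t=16-18: P2@Q0 runs 2, rem=5, I/O yield, promote→Q0. Q0=[P3,P1,P2] Q1=[] Q2=[]
t=18-20: P3@Q0 runs 2, rem=3, I/O yield, promote→Q0. Q0=[P1,P2,P3] Q1=[] Q2=[]
t=20-21: P1@Q0 runs 1, rem=10, I/O yield, promote→Q0. Q0=[P2,P3,P1] Q1=[] Q2=[]
t=21-23: P2@Q0 runs 2, rem=3, I/O yield, promote→Q0. Q0=[P3,P1,P2] Q1=[] Q2=[]
t=23-25: P3@Q0 runs 2, rem=1, I/O yield, promote→Q0. Q0=[P1,P2,P3] Q1=[] Q2=[]
t=25-26: P1@Q0 runs 1, rem=9, I/O yield, promote→Q0. Q0=[P2,P3,P1] Q1=[] Q2=[]
t=26-28: P2@Q0 runs 2, rem=1, I/O yield, promote→Q0. Q0=[P3,P1,P2] Q1=[] Q2=[]
t=28-29: P3@Q0 runs 1, rem=0, completes. Q0=[P1,P2] Q1=[] Q2=[]
t=29-30: P1@Q0 runs 1, rem=8, I/O yield, promote→Q0. Q0=[P2,P1] Q1=[] Q2=[]
t=30-31: P2@Q0 runs 1, rem=0, completes. Q0=[P1] Q1=[] Q2=[]
t=31-32: P1@Q0 runs 1, rem=7, I/O yield, promote→Q0. Q0=[P1] Q1=[] Q2=[]
t=32-33: P1@Q0 runs 1, rem=6, I/O yield, promote→Q0. Q0=[P1] Q1=[] Q2=[]
t=33-34: P1@Q0 runs 1, rem=5, I/O yield, promote→Q0. Q0=[P1] Q1=[] Q2=[]
t=34-35: P1@Q0 runs 1, rem=4, I/O yield, promote→Q0. Q0=[P1] Q1=[] Q2=[]
t=35-36: P1@Q0 runs 1, rem=3, I/O yield, promote→Q0. Q0=[P1] Q1=[] Q2=[]
t=36-37: P1@Q0 runs 1, rem=2, I/O yield, promote→Q0. Q0=[P1] Q1=[] Q2=[]
t=37-38: P1@Q0 runs 1, rem=1, I/O yield, promote→Q0. Q0=[P1] Q1=[] Q2=[]
t=38-39: P1@Q0 runs 1, rem=0, completes. Q0=[] Q1=[] Q2=[]

Answer: 0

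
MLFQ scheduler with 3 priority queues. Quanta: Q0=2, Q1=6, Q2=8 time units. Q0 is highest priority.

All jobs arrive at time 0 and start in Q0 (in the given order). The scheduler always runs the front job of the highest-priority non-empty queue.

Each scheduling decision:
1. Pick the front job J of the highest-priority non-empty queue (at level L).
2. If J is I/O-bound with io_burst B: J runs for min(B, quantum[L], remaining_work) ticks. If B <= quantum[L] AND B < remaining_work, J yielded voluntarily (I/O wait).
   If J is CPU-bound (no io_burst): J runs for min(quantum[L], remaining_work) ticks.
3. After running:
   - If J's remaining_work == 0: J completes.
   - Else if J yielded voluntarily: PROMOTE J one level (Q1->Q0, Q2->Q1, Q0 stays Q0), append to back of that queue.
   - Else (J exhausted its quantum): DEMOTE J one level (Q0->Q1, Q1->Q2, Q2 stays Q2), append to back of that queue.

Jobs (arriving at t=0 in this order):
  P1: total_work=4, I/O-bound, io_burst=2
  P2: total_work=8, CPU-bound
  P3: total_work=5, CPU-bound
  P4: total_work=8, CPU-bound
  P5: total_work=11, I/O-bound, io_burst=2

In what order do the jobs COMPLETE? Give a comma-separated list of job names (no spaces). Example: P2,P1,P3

Answer: P1,P5,P2,P3,P4

Derivation:
t=0-2: P1@Q0 runs 2, rem=2, I/O yield, promote→Q0. Q0=[P2,P3,P4,P5,P1] Q1=[] Q2=[]
t=2-4: P2@Q0 runs 2, rem=6, quantum used, demote→Q1. Q0=[P3,P4,P5,P1] Q1=[P2] Q2=[]
t=4-6: P3@Q0 runs 2, rem=3, quantum used, demote→Q1. Q0=[P4,P5,P1] Q1=[P2,P3] Q2=[]
t=6-8: P4@Q0 runs 2, rem=6, quantum used, demote→Q1. Q0=[P5,P1] Q1=[P2,P3,P4] Q2=[]
t=8-10: P5@Q0 runs 2, rem=9, I/O yield, promote→Q0. Q0=[P1,P5] Q1=[P2,P3,P4] Q2=[]
t=10-12: P1@Q0 runs 2, rem=0, completes. Q0=[P5] Q1=[P2,P3,P4] Q2=[]
t=12-14: P5@Q0 runs 2, rem=7, I/O yield, promote→Q0. Q0=[P5] Q1=[P2,P3,P4] Q2=[]
t=14-16: P5@Q0 runs 2, rem=5, I/O yield, promote→Q0. Q0=[P5] Q1=[P2,P3,P4] Q2=[]
t=16-18: P5@Q0 runs 2, rem=3, I/O yield, promote→Q0. Q0=[P5] Q1=[P2,P3,P4] Q2=[]
t=18-20: P5@Q0 runs 2, rem=1, I/O yield, promote→Q0. Q0=[P5] Q1=[P2,P3,P4] Q2=[]
t=20-21: P5@Q0 runs 1, rem=0, completes. Q0=[] Q1=[P2,P3,P4] Q2=[]
t=21-27: P2@Q1 runs 6, rem=0, completes. Q0=[] Q1=[P3,P4] Q2=[]
t=27-30: P3@Q1 runs 3, rem=0, completes. Q0=[] Q1=[P4] Q2=[]
t=30-36: P4@Q1 runs 6, rem=0, completes. Q0=[] Q1=[] Q2=[]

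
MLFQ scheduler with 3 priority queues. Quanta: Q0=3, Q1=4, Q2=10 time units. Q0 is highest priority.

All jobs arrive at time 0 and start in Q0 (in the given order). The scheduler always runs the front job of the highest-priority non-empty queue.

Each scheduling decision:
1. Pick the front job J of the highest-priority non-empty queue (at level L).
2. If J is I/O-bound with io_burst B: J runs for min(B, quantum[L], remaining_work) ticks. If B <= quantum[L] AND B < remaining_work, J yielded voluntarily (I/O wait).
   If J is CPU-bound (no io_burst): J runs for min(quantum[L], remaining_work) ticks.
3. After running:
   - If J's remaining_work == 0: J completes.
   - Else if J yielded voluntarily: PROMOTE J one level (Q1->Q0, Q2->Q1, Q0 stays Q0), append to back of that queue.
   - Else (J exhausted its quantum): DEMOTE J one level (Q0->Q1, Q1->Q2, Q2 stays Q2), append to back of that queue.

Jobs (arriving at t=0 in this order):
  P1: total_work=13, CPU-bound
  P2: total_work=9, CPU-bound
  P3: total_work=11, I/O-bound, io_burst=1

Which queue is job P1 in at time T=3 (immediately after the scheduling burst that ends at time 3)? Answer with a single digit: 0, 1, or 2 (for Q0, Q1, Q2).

Answer: 1

Derivation:
t=0-3: P1@Q0 runs 3, rem=10, quantum used, demote→Q1. Q0=[P2,P3] Q1=[P1] Q2=[]
t=3-6: P2@Q0 runs 3, rem=6, quantum used, demote→Q1. Q0=[P3] Q1=[P1,P2] Q2=[]
t=6-7: P3@Q0 runs 1, rem=10, I/O yield, promote→Q0. Q0=[P3] Q1=[P1,P2] Q2=[]
t=7-8: P3@Q0 runs 1, rem=9, I/O yield, promote→Q0. Q0=[P3] Q1=[P1,P2] Q2=[]
t=8-9: P3@Q0 runs 1, rem=8, I/O yield, promote→Q0. Q0=[P3] Q1=[P1,P2] Q2=[]
t=9-10: P3@Q0 runs 1, rem=7, I/O yield, promote→Q0. Q0=[P3] Q1=[P1,P2] Q2=[]
t=10-11: P3@Q0 runs 1, rem=6, I/O yield, promote→Q0. Q0=[P3] Q1=[P1,P2] Q2=[]
t=11-12: P3@Q0 runs 1, rem=5, I/O yield, promote→Q0. Q0=[P3] Q1=[P1,P2] Q2=[]
t=12-13: P3@Q0 runs 1, rem=4, I/O yield, promote→Q0. Q0=[P3] Q1=[P1,P2] Q2=[]
t=13-14: P3@Q0 runs 1, rem=3, I/O yield, promote→Q0. Q0=[P3] Q1=[P1,P2] Q2=[]
t=14-15: P3@Q0 runs 1, rem=2, I/O yield, promote→Q0. Q0=[P3] Q1=[P1,P2] Q2=[]
t=15-16: P3@Q0 runs 1, rem=1, I/O yield, promote→Q0. Q0=[P3] Q1=[P1,P2] Q2=[]
t=16-17: P3@Q0 runs 1, rem=0, completes. Q0=[] Q1=[P1,P2] Q2=[]
t=17-21: P1@Q1 runs 4, rem=6, quantum used, demote→Q2. Q0=[] Q1=[P2] Q2=[P1]
t=21-25: P2@Q1 runs 4, rem=2, quantum used, demote→Q2. Q0=[] Q1=[] Q2=[P1,P2]
t=25-31: P1@Q2 runs 6, rem=0, completes. Q0=[] Q1=[] Q2=[P2]
t=31-33: P2@Q2 runs 2, rem=0, completes. Q0=[] Q1=[] Q2=[]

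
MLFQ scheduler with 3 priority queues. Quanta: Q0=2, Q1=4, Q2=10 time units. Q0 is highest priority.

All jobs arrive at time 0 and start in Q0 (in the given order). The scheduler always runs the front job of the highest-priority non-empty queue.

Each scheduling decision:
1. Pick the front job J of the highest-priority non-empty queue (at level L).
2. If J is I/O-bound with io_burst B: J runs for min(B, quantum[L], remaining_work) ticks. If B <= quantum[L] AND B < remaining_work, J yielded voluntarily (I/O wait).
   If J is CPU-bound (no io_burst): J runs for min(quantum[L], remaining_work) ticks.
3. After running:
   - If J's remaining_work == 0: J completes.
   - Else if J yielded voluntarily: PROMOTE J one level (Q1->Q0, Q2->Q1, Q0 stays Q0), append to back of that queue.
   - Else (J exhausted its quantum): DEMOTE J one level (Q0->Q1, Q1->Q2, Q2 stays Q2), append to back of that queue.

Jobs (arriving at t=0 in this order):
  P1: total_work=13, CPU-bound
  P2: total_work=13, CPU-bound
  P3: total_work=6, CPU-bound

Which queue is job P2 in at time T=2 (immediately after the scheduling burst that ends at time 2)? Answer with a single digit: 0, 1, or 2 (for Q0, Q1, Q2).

Answer: 0

Derivation:
t=0-2: P1@Q0 runs 2, rem=11, quantum used, demote→Q1. Q0=[P2,P3] Q1=[P1] Q2=[]
t=2-4: P2@Q0 runs 2, rem=11, quantum used, demote→Q1. Q0=[P3] Q1=[P1,P2] Q2=[]
t=4-6: P3@Q0 runs 2, rem=4, quantum used, demote→Q1. Q0=[] Q1=[P1,P2,P3] Q2=[]
t=6-10: P1@Q1 runs 4, rem=7, quantum used, demote→Q2. Q0=[] Q1=[P2,P3] Q2=[P1]
t=10-14: P2@Q1 runs 4, rem=7, quantum used, demote→Q2. Q0=[] Q1=[P3] Q2=[P1,P2]
t=14-18: P3@Q1 runs 4, rem=0, completes. Q0=[] Q1=[] Q2=[P1,P2]
t=18-25: P1@Q2 runs 7, rem=0, completes. Q0=[] Q1=[] Q2=[P2]
t=25-32: P2@Q2 runs 7, rem=0, completes. Q0=[] Q1=[] Q2=[]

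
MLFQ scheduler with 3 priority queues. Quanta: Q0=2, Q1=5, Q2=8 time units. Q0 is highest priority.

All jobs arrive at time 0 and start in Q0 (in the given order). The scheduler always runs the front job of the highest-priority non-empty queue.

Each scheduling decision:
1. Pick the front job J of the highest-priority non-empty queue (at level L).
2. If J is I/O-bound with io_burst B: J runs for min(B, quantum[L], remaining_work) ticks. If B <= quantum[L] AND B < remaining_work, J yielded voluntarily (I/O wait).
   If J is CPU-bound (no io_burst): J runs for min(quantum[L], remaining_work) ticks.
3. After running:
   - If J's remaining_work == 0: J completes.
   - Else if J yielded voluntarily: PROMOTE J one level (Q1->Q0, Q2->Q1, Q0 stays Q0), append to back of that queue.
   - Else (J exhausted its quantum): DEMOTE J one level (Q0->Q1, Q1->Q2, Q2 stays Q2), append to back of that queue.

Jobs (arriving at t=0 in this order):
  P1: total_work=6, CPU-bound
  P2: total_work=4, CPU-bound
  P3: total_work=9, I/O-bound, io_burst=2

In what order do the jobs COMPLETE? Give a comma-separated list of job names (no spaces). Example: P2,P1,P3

t=0-2: P1@Q0 runs 2, rem=4, quantum used, demote→Q1. Q0=[P2,P3] Q1=[P1] Q2=[]
t=2-4: P2@Q0 runs 2, rem=2, quantum used, demote→Q1. Q0=[P3] Q1=[P1,P2] Q2=[]
t=4-6: P3@Q0 runs 2, rem=7, I/O yield, promote→Q0. Q0=[P3] Q1=[P1,P2] Q2=[]
t=6-8: P3@Q0 runs 2, rem=5, I/O yield, promote→Q0. Q0=[P3] Q1=[P1,P2] Q2=[]
t=8-10: P3@Q0 runs 2, rem=3, I/O yield, promote→Q0. Q0=[P3] Q1=[P1,P2] Q2=[]
t=10-12: P3@Q0 runs 2, rem=1, I/O yield, promote→Q0. Q0=[P3] Q1=[P1,P2] Q2=[]
t=12-13: P3@Q0 runs 1, rem=0, completes. Q0=[] Q1=[P1,P2] Q2=[]
t=13-17: P1@Q1 runs 4, rem=0, completes. Q0=[] Q1=[P2] Q2=[]
t=17-19: P2@Q1 runs 2, rem=0, completes. Q0=[] Q1=[] Q2=[]

Answer: P3,P1,P2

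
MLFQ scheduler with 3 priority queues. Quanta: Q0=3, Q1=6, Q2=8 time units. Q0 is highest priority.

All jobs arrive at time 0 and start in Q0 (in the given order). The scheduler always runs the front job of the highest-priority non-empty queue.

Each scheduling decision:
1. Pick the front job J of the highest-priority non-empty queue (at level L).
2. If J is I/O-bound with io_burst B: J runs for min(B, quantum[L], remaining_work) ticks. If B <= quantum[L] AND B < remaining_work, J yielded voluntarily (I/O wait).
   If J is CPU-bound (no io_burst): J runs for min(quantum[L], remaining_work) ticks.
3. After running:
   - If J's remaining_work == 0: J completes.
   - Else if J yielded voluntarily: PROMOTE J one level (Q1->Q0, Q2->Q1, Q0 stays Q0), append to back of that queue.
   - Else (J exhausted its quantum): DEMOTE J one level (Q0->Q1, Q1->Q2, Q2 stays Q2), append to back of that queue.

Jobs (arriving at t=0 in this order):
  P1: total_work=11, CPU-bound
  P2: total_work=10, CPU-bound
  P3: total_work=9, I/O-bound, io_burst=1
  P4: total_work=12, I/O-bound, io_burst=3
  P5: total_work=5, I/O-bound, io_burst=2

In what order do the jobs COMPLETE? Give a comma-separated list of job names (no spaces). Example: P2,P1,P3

Answer: P5,P4,P3,P1,P2

Derivation:
t=0-3: P1@Q0 runs 3, rem=8, quantum used, demote→Q1. Q0=[P2,P3,P4,P5] Q1=[P1] Q2=[]
t=3-6: P2@Q0 runs 3, rem=7, quantum used, demote→Q1. Q0=[P3,P4,P5] Q1=[P1,P2] Q2=[]
t=6-7: P3@Q0 runs 1, rem=8, I/O yield, promote→Q0. Q0=[P4,P5,P3] Q1=[P1,P2] Q2=[]
t=7-10: P4@Q0 runs 3, rem=9, I/O yield, promote→Q0. Q0=[P5,P3,P4] Q1=[P1,P2] Q2=[]
t=10-12: P5@Q0 runs 2, rem=3, I/O yield, promote→Q0. Q0=[P3,P4,P5] Q1=[P1,P2] Q2=[]
t=12-13: P3@Q0 runs 1, rem=7, I/O yield, promote→Q0. Q0=[P4,P5,P3] Q1=[P1,P2] Q2=[]
t=13-16: P4@Q0 runs 3, rem=6, I/O yield, promote→Q0. Q0=[P5,P3,P4] Q1=[P1,P2] Q2=[]
t=16-18: P5@Q0 runs 2, rem=1, I/O yield, promote→Q0. Q0=[P3,P4,P5] Q1=[P1,P2] Q2=[]
t=18-19: P3@Q0 runs 1, rem=6, I/O yield, promote→Q0. Q0=[P4,P5,P3] Q1=[P1,P2] Q2=[]
t=19-22: P4@Q0 runs 3, rem=3, I/O yield, promote→Q0. Q0=[P5,P3,P4] Q1=[P1,P2] Q2=[]
t=22-23: P5@Q0 runs 1, rem=0, completes. Q0=[P3,P4] Q1=[P1,P2] Q2=[]
t=23-24: P3@Q0 runs 1, rem=5, I/O yield, promote→Q0. Q0=[P4,P3] Q1=[P1,P2] Q2=[]
t=24-27: P4@Q0 runs 3, rem=0, completes. Q0=[P3] Q1=[P1,P2] Q2=[]
t=27-28: P3@Q0 runs 1, rem=4, I/O yield, promote→Q0. Q0=[P3] Q1=[P1,P2] Q2=[]
t=28-29: P3@Q0 runs 1, rem=3, I/O yield, promote→Q0. Q0=[P3] Q1=[P1,P2] Q2=[]
t=29-30: P3@Q0 runs 1, rem=2, I/O yield, promote→Q0. Q0=[P3] Q1=[P1,P2] Q2=[]
t=30-31: P3@Q0 runs 1, rem=1, I/O yield, promote→Q0. Q0=[P3] Q1=[P1,P2] Q2=[]
t=31-32: P3@Q0 runs 1, rem=0, completes. Q0=[] Q1=[P1,P2] Q2=[]
t=32-38: P1@Q1 runs 6, rem=2, quantum used, demote→Q2. Q0=[] Q1=[P2] Q2=[P1]
t=38-44: P2@Q1 runs 6, rem=1, quantum used, demote→Q2. Q0=[] Q1=[] Q2=[P1,P2]
t=44-46: P1@Q2 runs 2, rem=0, completes. Q0=[] Q1=[] Q2=[P2]
t=46-47: P2@Q2 runs 1, rem=0, completes. Q0=[] Q1=[] Q2=[]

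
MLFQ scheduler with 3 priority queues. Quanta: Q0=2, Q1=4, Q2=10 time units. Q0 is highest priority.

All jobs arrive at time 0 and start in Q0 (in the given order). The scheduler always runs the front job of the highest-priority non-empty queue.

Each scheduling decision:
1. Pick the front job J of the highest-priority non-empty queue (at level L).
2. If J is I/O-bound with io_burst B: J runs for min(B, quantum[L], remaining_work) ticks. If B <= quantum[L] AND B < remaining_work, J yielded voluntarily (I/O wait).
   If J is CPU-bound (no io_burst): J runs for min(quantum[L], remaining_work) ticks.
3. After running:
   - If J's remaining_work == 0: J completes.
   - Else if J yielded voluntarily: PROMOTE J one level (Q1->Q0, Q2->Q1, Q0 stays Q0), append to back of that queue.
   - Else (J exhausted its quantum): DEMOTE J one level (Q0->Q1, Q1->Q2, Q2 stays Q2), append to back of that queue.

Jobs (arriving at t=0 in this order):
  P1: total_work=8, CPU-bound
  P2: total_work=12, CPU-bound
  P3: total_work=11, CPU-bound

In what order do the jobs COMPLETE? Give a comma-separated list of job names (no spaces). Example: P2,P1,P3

t=0-2: P1@Q0 runs 2, rem=6, quantum used, demote→Q1. Q0=[P2,P3] Q1=[P1] Q2=[]
t=2-4: P2@Q0 runs 2, rem=10, quantum used, demote→Q1. Q0=[P3] Q1=[P1,P2] Q2=[]
t=4-6: P3@Q0 runs 2, rem=9, quantum used, demote→Q1. Q0=[] Q1=[P1,P2,P3] Q2=[]
t=6-10: P1@Q1 runs 4, rem=2, quantum used, demote→Q2. Q0=[] Q1=[P2,P3] Q2=[P1]
t=10-14: P2@Q1 runs 4, rem=6, quantum used, demote→Q2. Q0=[] Q1=[P3] Q2=[P1,P2]
t=14-18: P3@Q1 runs 4, rem=5, quantum used, demote→Q2. Q0=[] Q1=[] Q2=[P1,P2,P3]
t=18-20: P1@Q2 runs 2, rem=0, completes. Q0=[] Q1=[] Q2=[P2,P3]
t=20-26: P2@Q2 runs 6, rem=0, completes. Q0=[] Q1=[] Q2=[P3]
t=26-31: P3@Q2 runs 5, rem=0, completes. Q0=[] Q1=[] Q2=[]

Answer: P1,P2,P3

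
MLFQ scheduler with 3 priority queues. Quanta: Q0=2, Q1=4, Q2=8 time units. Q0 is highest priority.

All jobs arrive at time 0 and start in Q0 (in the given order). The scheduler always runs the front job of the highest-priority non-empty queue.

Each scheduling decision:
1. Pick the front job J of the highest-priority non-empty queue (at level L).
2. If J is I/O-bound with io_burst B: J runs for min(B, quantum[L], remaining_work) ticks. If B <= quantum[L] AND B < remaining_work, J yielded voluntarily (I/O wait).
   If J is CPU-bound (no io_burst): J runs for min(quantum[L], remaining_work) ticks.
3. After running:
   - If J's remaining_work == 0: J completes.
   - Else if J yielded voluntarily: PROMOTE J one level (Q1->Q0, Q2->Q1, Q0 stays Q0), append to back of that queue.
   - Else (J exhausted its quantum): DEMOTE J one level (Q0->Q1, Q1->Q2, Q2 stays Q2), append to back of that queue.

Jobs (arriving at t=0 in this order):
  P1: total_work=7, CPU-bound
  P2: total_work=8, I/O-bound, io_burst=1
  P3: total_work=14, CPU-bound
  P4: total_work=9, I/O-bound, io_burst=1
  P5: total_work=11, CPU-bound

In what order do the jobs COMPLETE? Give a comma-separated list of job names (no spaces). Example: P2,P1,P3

Answer: P2,P4,P1,P3,P5

Derivation:
t=0-2: P1@Q0 runs 2, rem=5, quantum used, demote→Q1. Q0=[P2,P3,P4,P5] Q1=[P1] Q2=[]
t=2-3: P2@Q0 runs 1, rem=7, I/O yield, promote→Q0. Q0=[P3,P4,P5,P2] Q1=[P1] Q2=[]
t=3-5: P3@Q0 runs 2, rem=12, quantum used, demote→Q1. Q0=[P4,P5,P2] Q1=[P1,P3] Q2=[]
t=5-6: P4@Q0 runs 1, rem=8, I/O yield, promote→Q0. Q0=[P5,P2,P4] Q1=[P1,P3] Q2=[]
t=6-8: P5@Q0 runs 2, rem=9, quantum used, demote→Q1. Q0=[P2,P4] Q1=[P1,P3,P5] Q2=[]
t=8-9: P2@Q0 runs 1, rem=6, I/O yield, promote→Q0. Q0=[P4,P2] Q1=[P1,P3,P5] Q2=[]
t=9-10: P4@Q0 runs 1, rem=7, I/O yield, promote→Q0. Q0=[P2,P4] Q1=[P1,P3,P5] Q2=[]
t=10-11: P2@Q0 runs 1, rem=5, I/O yield, promote→Q0. Q0=[P4,P2] Q1=[P1,P3,P5] Q2=[]
t=11-12: P4@Q0 runs 1, rem=6, I/O yield, promote→Q0. Q0=[P2,P4] Q1=[P1,P3,P5] Q2=[]
t=12-13: P2@Q0 runs 1, rem=4, I/O yield, promote→Q0. Q0=[P4,P2] Q1=[P1,P3,P5] Q2=[]
t=13-14: P4@Q0 runs 1, rem=5, I/O yield, promote→Q0. Q0=[P2,P4] Q1=[P1,P3,P5] Q2=[]
t=14-15: P2@Q0 runs 1, rem=3, I/O yield, promote→Q0. Q0=[P4,P2] Q1=[P1,P3,P5] Q2=[]
t=15-16: P4@Q0 runs 1, rem=4, I/O yield, promote→Q0. Q0=[P2,P4] Q1=[P1,P3,P5] Q2=[]
t=16-17: P2@Q0 runs 1, rem=2, I/O yield, promote→Q0. Q0=[P4,P2] Q1=[P1,P3,P5] Q2=[]
t=17-18: P4@Q0 runs 1, rem=3, I/O yield, promote→Q0. Q0=[P2,P4] Q1=[P1,P3,P5] Q2=[]
t=18-19: P2@Q0 runs 1, rem=1, I/O yield, promote→Q0. Q0=[P4,P2] Q1=[P1,P3,P5] Q2=[]
t=19-20: P4@Q0 runs 1, rem=2, I/O yield, promote→Q0. Q0=[P2,P4] Q1=[P1,P3,P5] Q2=[]
t=20-21: P2@Q0 runs 1, rem=0, completes. Q0=[P4] Q1=[P1,P3,P5] Q2=[]
t=21-22: P4@Q0 runs 1, rem=1, I/O yield, promote→Q0. Q0=[P4] Q1=[P1,P3,P5] Q2=[]
t=22-23: P4@Q0 runs 1, rem=0, completes. Q0=[] Q1=[P1,P3,P5] Q2=[]
t=23-27: P1@Q1 runs 4, rem=1, quantum used, demote→Q2. Q0=[] Q1=[P3,P5] Q2=[P1]
t=27-31: P3@Q1 runs 4, rem=8, quantum used, demote→Q2. Q0=[] Q1=[P5] Q2=[P1,P3]
t=31-35: P5@Q1 runs 4, rem=5, quantum used, demote→Q2. Q0=[] Q1=[] Q2=[P1,P3,P5]
t=35-36: P1@Q2 runs 1, rem=0, completes. Q0=[] Q1=[] Q2=[P3,P5]
t=36-44: P3@Q2 runs 8, rem=0, completes. Q0=[] Q1=[] Q2=[P5]
t=44-49: P5@Q2 runs 5, rem=0, completes. Q0=[] Q1=[] Q2=[]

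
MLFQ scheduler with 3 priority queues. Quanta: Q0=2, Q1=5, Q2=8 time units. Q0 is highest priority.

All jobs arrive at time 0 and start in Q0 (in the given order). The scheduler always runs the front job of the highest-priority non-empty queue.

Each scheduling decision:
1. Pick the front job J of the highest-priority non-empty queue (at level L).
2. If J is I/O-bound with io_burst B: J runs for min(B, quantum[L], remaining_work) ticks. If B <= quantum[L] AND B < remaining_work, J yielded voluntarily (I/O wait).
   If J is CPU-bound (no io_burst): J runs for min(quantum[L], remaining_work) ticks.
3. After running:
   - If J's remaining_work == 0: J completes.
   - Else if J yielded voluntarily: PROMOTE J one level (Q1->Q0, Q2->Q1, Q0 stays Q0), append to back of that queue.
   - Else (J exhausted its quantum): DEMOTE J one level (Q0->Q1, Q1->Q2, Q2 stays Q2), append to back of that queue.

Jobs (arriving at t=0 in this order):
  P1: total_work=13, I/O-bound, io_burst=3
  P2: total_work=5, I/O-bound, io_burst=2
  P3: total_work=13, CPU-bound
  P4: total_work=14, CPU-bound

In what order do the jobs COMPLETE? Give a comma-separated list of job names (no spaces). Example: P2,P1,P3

t=0-2: P1@Q0 runs 2, rem=11, quantum used, demote→Q1. Q0=[P2,P3,P4] Q1=[P1] Q2=[]
t=2-4: P2@Q0 runs 2, rem=3, I/O yield, promote→Q0. Q0=[P3,P4,P2] Q1=[P1] Q2=[]
t=4-6: P3@Q0 runs 2, rem=11, quantum used, demote→Q1. Q0=[P4,P2] Q1=[P1,P3] Q2=[]
t=6-8: P4@Q0 runs 2, rem=12, quantum used, demote→Q1. Q0=[P2] Q1=[P1,P3,P4] Q2=[]
t=8-10: P2@Q0 runs 2, rem=1, I/O yield, promote→Q0. Q0=[P2] Q1=[P1,P3,P4] Q2=[]
t=10-11: P2@Q0 runs 1, rem=0, completes. Q0=[] Q1=[P1,P3,P4] Q2=[]
t=11-14: P1@Q1 runs 3, rem=8, I/O yield, promote→Q0. Q0=[P1] Q1=[P3,P4] Q2=[]
t=14-16: P1@Q0 runs 2, rem=6, quantum used, demote→Q1. Q0=[] Q1=[P3,P4,P1] Q2=[]
t=16-21: P3@Q1 runs 5, rem=6, quantum used, demote→Q2. Q0=[] Q1=[P4,P1] Q2=[P3]
t=21-26: P4@Q1 runs 5, rem=7, quantum used, demote→Q2. Q0=[] Q1=[P1] Q2=[P3,P4]
t=26-29: P1@Q1 runs 3, rem=3, I/O yield, promote→Q0. Q0=[P1] Q1=[] Q2=[P3,P4]
t=29-31: P1@Q0 runs 2, rem=1, quantum used, demote→Q1. Q0=[] Q1=[P1] Q2=[P3,P4]
t=31-32: P1@Q1 runs 1, rem=0, completes. Q0=[] Q1=[] Q2=[P3,P4]
t=32-38: P3@Q2 runs 6, rem=0, completes. Q0=[] Q1=[] Q2=[P4]
t=38-45: P4@Q2 runs 7, rem=0, completes. Q0=[] Q1=[] Q2=[]

Answer: P2,P1,P3,P4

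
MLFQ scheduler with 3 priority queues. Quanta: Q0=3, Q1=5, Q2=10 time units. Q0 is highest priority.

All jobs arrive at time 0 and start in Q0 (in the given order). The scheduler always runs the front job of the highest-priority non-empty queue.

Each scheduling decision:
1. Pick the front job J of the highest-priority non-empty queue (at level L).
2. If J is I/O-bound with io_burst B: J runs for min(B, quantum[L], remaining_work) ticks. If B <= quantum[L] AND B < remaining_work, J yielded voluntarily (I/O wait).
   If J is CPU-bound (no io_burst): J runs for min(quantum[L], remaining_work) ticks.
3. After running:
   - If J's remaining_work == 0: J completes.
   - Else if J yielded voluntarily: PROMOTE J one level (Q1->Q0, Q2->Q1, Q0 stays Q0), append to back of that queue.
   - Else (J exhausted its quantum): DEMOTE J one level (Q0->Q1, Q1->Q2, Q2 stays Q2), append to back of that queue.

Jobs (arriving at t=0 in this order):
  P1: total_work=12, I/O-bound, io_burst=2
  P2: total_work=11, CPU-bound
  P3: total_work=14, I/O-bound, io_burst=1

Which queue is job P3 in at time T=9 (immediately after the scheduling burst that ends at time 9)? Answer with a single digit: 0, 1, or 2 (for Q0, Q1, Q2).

Answer: 0

Derivation:
t=0-2: P1@Q0 runs 2, rem=10, I/O yield, promote→Q0. Q0=[P2,P3,P1] Q1=[] Q2=[]
t=2-5: P2@Q0 runs 3, rem=8, quantum used, demote→Q1. Q0=[P3,P1] Q1=[P2] Q2=[]
t=5-6: P3@Q0 runs 1, rem=13, I/O yield, promote→Q0. Q0=[P1,P3] Q1=[P2] Q2=[]
t=6-8: P1@Q0 runs 2, rem=8, I/O yield, promote→Q0. Q0=[P3,P1] Q1=[P2] Q2=[]
t=8-9: P3@Q0 runs 1, rem=12, I/O yield, promote→Q0. Q0=[P1,P3] Q1=[P2] Q2=[]
t=9-11: P1@Q0 runs 2, rem=6, I/O yield, promote→Q0. Q0=[P3,P1] Q1=[P2] Q2=[]
t=11-12: P3@Q0 runs 1, rem=11, I/O yield, promote→Q0. Q0=[P1,P3] Q1=[P2] Q2=[]
t=12-14: P1@Q0 runs 2, rem=4, I/O yield, promote→Q0. Q0=[P3,P1] Q1=[P2] Q2=[]
t=14-15: P3@Q0 runs 1, rem=10, I/O yield, promote→Q0. Q0=[P1,P3] Q1=[P2] Q2=[]
t=15-17: P1@Q0 runs 2, rem=2, I/O yield, promote→Q0. Q0=[P3,P1] Q1=[P2] Q2=[]
t=17-18: P3@Q0 runs 1, rem=9, I/O yield, promote→Q0. Q0=[P1,P3] Q1=[P2] Q2=[]
t=18-20: P1@Q0 runs 2, rem=0, completes. Q0=[P3] Q1=[P2] Q2=[]
t=20-21: P3@Q0 runs 1, rem=8, I/O yield, promote→Q0. Q0=[P3] Q1=[P2] Q2=[]
t=21-22: P3@Q0 runs 1, rem=7, I/O yield, promote→Q0. Q0=[P3] Q1=[P2] Q2=[]
t=22-23: P3@Q0 runs 1, rem=6, I/O yield, promote→Q0. Q0=[P3] Q1=[P2] Q2=[]
t=23-24: P3@Q0 runs 1, rem=5, I/O yield, promote→Q0. Q0=[P3] Q1=[P2] Q2=[]
t=24-25: P3@Q0 runs 1, rem=4, I/O yield, promote→Q0. Q0=[P3] Q1=[P2] Q2=[]
t=25-26: P3@Q0 runs 1, rem=3, I/O yield, promote→Q0. Q0=[P3] Q1=[P2] Q2=[]
t=26-27: P3@Q0 runs 1, rem=2, I/O yield, promote→Q0. Q0=[P3] Q1=[P2] Q2=[]
t=27-28: P3@Q0 runs 1, rem=1, I/O yield, promote→Q0. Q0=[P3] Q1=[P2] Q2=[]
t=28-29: P3@Q0 runs 1, rem=0, completes. Q0=[] Q1=[P2] Q2=[]
t=29-34: P2@Q1 runs 5, rem=3, quantum used, demote→Q2. Q0=[] Q1=[] Q2=[P2]
t=34-37: P2@Q2 runs 3, rem=0, completes. Q0=[] Q1=[] Q2=[]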